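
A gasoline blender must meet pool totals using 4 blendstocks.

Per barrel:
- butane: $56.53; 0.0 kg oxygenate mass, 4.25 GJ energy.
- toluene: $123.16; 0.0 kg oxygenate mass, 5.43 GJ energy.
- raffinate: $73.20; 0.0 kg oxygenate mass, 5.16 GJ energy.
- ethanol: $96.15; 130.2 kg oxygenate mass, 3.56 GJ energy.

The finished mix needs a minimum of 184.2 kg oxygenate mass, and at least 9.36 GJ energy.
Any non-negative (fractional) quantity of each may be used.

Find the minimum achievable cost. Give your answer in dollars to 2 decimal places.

$193.54

Treat it as an LP. Let x1 = barrels of butane, x2 = barrels of toluene, x3 = barrels of raffinate, x4 = barrels of ethanol.
Minimise 56.53x1 + 123.16x2 + 73.2x3 + 96.15x4 subject to:
  130.2x4 ≥ 184.2   (oxygenate mass)
  4.25x1 + 5.43x2 + 5.16x3 + 3.56x4 ≥ 9.36   (energy)
  x1, x2, x3, x4 ≥ 0.
The cheapest feasible vertex uses only butane, ethanol; toluene, raffinate are not used. The oxygenate mass and energy requirements are met with equality.
So butane = 1.017 barrels, ethanol = 1.415 barrels.
Objective = 56.53·1.017 + 96.15·1.415 = 193.5433.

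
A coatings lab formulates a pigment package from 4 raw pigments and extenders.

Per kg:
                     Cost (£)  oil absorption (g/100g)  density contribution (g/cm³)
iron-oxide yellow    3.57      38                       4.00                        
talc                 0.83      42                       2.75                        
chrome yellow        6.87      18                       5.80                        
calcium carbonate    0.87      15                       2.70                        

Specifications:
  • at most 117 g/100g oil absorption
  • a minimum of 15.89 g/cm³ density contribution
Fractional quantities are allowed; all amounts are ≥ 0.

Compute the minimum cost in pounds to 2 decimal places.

£5.06

Let x1 = kg of iron-oxide yellow, x2 = kg of talc, x3 = kg of chrome yellow, x4 = kg of calcium carbonate.
Minimise 3.57x1 + 0.83x2 + 6.87x3 + 0.87x4 subject to:
  38x1 + 42x2 + 18x3 + 15x4 ≤ 117   (oil absorption)
  4x1 + 2.75x2 + 5.8x3 + 2.7x4 ≥ 15.89   (density contribution)
  x1, x2, x3, x4 ≥ 0.
The optimal basis is {talc, calcium carbonate}; iron-oxide yellow, chrome yellow drop out. Binding constraints: oil absorption and density contribution.
Optimal quantities: talc = 1.075 kg, calcium carbonate = 4.79 kg.
Total cost: 0.83·1.075 + 0.87·4.79 = 5.0596.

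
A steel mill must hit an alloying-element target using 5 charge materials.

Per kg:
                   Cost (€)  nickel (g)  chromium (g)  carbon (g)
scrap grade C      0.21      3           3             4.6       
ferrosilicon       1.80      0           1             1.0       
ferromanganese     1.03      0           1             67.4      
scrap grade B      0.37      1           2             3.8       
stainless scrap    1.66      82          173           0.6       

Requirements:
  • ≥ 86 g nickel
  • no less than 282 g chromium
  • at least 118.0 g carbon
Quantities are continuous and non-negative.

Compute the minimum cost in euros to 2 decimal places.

This is a linear program. Let x1 = kg of scrap grade C, x2 = kg of ferrosilicon, x3 = kg of ferromanganese, x4 = kg of scrap grade B, x5 = kg of stainless scrap.
min 0.21x1 + 1.8x2 + 1.03x3 + 0.37x4 + 1.66x5 s.t.:
  3x1 + 1x4 + 82x5 ≥ 86   (nickel)
  3x1 + 1x2 + 1x3 + 2x4 + 173x5 ≥ 282   (chromium)
  4.6x1 + 1x2 + 67.4x3 + 3.8x4 + 0.6x5 ≥ 118   (carbon)
  x1, x2, x3, x4, x5 ≥ 0.
The cheapest feasible vertex uses only ferromanganese, stainless scrap; scrap grade C, ferrosilicon, scrap grade B are not used. Binding constraints: chromium and carbon.
So ferromanganese = 1.736 kg, stainless scrap = 1.62 kg.
Total cost: 1.03·1.736 + 1.66·1.62 = 4.4773.

€4.48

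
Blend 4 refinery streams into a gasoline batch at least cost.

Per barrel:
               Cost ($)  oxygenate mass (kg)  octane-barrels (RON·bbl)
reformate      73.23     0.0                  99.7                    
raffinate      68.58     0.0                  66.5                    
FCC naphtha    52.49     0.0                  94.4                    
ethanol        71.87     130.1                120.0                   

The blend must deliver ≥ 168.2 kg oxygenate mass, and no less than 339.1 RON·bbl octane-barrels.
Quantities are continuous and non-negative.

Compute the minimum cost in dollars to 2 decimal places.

$195.20

Let x1 = barrels of reformate, x2 = barrels of raffinate, x3 = barrels of FCC naphtha, x4 = barrels of ethanol.
Minimize 73.23x1 + 68.58x2 + 52.49x3 + 71.87x4 s.t.:
  130.1x4 ≥ 168.2   (oxygenate mass)
  99.7x1 + 66.5x2 + 94.4x3 + 120x4 ≥ 339.1   (octane-barrels)
  x1, x2, x3, x4 ≥ 0.
At the optimum only FCC naphtha, ethanol are positive (reformate, raffinate = 0). Binding constraints: oxygenate mass and octane-barrels.
Solving gives x3 = 1.94871, x4 = 1.29285.
Total cost: 52.49·1.94871 + 71.87·1.29285 = 195.2049.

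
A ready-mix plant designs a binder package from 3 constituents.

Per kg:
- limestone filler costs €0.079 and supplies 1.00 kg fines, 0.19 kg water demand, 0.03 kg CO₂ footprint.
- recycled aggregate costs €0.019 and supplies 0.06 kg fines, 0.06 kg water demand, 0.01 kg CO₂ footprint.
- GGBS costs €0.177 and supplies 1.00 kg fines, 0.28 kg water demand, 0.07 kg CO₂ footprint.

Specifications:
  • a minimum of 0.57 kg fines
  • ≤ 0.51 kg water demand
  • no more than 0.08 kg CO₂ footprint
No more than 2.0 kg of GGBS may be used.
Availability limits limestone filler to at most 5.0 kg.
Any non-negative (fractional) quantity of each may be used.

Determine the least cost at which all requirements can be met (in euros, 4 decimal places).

€0.0450

Let x1 = kg of limestone filler, x2 = kg of recycled aggregate, x3 = kg of GGBS.
min 0.079x1 + 0.019x2 + 0.177x3 with:
  1x1 + 0.06x2 + 1x3 ≥ 0.57   (fines)
  0.19x1 + 0.06x2 + 0.28x3 ≤ 0.51   (water demand)
  0.03x1 + 0.01x2 + 0.07x3 ≤ 0.08   (CO₂ footprint)
  x3 ≤ 2
  x1 ≤ 5
  x1, x2, x3 ≥ 0.
The minimum-cost mix takes nothing from recycled aggregate, GGBS — only limestone filler. There the fines constraint is tight.
That vertex is x1 = 0.57.
Total cost: 0.079·0.57 = 0.045030.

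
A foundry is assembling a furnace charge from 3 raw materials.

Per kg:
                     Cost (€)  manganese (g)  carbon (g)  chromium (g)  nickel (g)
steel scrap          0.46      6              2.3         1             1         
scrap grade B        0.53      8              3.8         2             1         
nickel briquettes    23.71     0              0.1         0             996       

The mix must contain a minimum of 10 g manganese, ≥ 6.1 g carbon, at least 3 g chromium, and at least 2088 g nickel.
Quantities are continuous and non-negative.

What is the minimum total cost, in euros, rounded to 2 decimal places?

€50.49

Set it up as a linear program. Let x1 = kg of steel scrap, x2 = kg of scrap grade B, x3 = kg of nickel briquettes.
min 0.46x1 + 0.53x2 + 23.71x3 with:
  6x1 + 8x2 ≥ 10   (manganese)
  2.3x1 + 3.8x2 + 0.1x3 ≥ 6.1   (carbon)
  1x1 + 2x2 ≥ 3   (chromium)
  1x1 + 1x2 + 996x3 ≥ 2088   (nickel)
  x1, x2, x3 ≥ 0.
The cheapest feasible vertex uses only scrap grade B, nickel briquettes; steel scrap is not used. The carbon and nickel requirements are met with equality.
That vertex is x2 = 1.55, x3 = 2.095.
Hence cost = 0.53·1.55 + 23.71·2.095 = €50.4940.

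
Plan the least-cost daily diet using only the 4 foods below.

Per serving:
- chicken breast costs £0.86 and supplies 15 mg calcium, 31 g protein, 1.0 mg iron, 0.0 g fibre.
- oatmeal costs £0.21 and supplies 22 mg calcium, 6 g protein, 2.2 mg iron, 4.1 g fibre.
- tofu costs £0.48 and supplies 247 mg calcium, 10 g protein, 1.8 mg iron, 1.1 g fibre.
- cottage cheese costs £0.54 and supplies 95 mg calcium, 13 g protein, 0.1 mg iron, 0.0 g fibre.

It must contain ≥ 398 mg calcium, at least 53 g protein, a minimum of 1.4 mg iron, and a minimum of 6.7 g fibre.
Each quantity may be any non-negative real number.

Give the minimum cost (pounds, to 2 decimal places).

Treat it as an LP. Let x1 = servings of chicken breast, x2 = servings of oatmeal, x3 = servings of tofu, x4 = servings of cottage cheese.
Minimize 0.86x1 + 0.21x2 + 0.48x3 + 0.54x4 subject to:
  15x1 + 22x2 + 247x3 + 95x4 ≥ 398   (calcium)
  31x1 + 6x2 + 10x3 + 13x4 ≥ 53   (protein)
  1x1 + 2.2x2 + 1.8x3 + 0.1x4 ≥ 1.4   (iron)
  4.1x2 + 1.1x3 ≥ 6.7   (fibre)
  x1, x2, x3, x4 ≥ 0.
The minimum-cost mix takes nothing from cottage cheese — only chicken breast, oatmeal, tofu. Binding constraints: calcium, protein, fibre.
So chicken breast = 1.004 servings, oatmeal = 1.248 servings, tofu = 1.439 servings.
Total cost: 0.86·1.004 + 0.21·1.248 + 0.48·1.439 = 1.8162.

£1.82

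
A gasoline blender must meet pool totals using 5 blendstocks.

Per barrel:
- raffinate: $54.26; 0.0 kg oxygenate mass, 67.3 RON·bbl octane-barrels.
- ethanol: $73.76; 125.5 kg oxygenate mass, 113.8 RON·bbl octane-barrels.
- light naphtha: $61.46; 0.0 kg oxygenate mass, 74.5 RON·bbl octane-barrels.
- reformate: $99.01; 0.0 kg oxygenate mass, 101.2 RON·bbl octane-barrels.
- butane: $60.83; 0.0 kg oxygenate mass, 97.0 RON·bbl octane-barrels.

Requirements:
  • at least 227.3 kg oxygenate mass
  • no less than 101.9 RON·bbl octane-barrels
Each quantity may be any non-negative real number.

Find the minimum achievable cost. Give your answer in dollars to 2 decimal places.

$133.59

This is a linear program. Let x1 = barrels of raffinate, x2 = barrels of ethanol, x3 = barrels of light naphtha, x4 = barrels of reformate, x5 = barrels of butane.
Minimise 54.26x1 + 73.76x2 + 61.46x3 + 99.01x4 + 60.83x5 s.t.:
  125.5x2 ≥ 227.3   (oxygenate mass)
  67.3x1 + 113.8x2 + 74.5x3 + 101.2x4 + 97x5 ≥ 101.9   (octane-barrels)
  x1, x2, x3, x4, x5 ≥ 0.
The minimum-cost mix takes nothing from raffinate, light naphtha, reformate, butane — only ethanol. The oxygenate mass requirement is met with equality.
That vertex is x2 = 1.8112.
Objective = 73.76·1.8112 = 133.5941.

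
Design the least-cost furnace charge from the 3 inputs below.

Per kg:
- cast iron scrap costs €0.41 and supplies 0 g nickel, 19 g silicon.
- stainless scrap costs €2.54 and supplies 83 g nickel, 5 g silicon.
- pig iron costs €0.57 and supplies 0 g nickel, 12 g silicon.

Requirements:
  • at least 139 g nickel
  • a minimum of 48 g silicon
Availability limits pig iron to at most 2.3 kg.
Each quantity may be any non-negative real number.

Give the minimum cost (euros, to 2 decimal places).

€5.11

Let x1 = kg of cast iron scrap, x2 = kg of stainless scrap, x3 = kg of pig iron.
Minimize 0.41x1 + 2.54x2 + 0.57x3 s.t.:
  83x2 ≥ 139   (nickel)
  19x1 + 5x2 + 12x3 ≥ 48   (silicon)
  x3 ≤ 2.3
  x1, x2, x3 ≥ 0.
The optimal basis is {cast iron scrap, stainless scrap}; pig iron drops out. There the nickel and silicon constraints are tight.
Optimal quantities: cast iron scrap = 2.086 kg, stainless scrap = 1.675 kg.
Total cost: 0.41·2.086 + 2.54·1.675 = 5.1098.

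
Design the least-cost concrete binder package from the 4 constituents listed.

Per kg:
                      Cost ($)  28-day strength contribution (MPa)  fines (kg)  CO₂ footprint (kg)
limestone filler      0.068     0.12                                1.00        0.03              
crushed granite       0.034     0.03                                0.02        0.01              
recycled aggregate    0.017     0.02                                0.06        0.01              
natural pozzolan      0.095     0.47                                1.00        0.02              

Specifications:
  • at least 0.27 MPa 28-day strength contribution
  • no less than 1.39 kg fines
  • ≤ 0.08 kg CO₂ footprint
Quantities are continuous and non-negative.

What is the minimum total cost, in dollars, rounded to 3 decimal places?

Let x1 = kg of limestone filler, x2 = kg of crushed granite, x3 = kg of recycled aggregate, x4 = kg of natural pozzolan.
Minimise 0.068x1 + 0.034x2 + 0.017x3 + 0.095x4 subject to:
  0.12x1 + 0.03x2 + 0.02x3 + 0.47x4 ≥ 0.27   (28-day strength contribution)
  1x1 + 0.02x2 + 0.06x3 + 1x4 ≥ 1.39   (fines)
  0.03x1 + 0.01x2 + 0.01x3 + 0.02x4 ≤ 0.08   (CO₂ footprint)
  x1, x2, x3, x4 ≥ 0.
The minimum-cost mix takes nothing from crushed granite, recycled aggregate — only limestone filler, natural pozzolan. Binding constraints: 28-day strength contribution and fines.
Solving gives x1 = 1.095, x4 = 0.2949.
Hence cost = 0.068·1.095 + 0.095·0.2949 = $0.10248.

$0.102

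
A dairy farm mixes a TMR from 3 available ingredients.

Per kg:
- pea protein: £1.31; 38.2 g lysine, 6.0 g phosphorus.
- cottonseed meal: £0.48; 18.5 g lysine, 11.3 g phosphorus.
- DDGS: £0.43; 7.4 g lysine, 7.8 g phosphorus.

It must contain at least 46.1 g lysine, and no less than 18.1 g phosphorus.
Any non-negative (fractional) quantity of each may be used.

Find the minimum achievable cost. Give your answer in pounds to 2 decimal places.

This is a linear program. Let x1 = kg of pea protein, x2 = kg of cottonseed meal, x3 = kg of DDGS.
min 1.31x1 + 0.48x2 + 0.43x3 with:
  38.2x1 + 18.5x2 + 7.4x3 ≥ 46.1   (lysine)
  6x1 + 11.3x2 + 7.8x3 ≥ 18.1   (phosphorus)
  x1, x2, x3 ≥ 0.
The cheapest feasible vertex uses only cottonseed meal; pea protein, DDGS are not used. The lysine requirement is met with equality.
So cottonseed meal = 2.492 kg.
Cost = 0.48·2.492 = 1.1962.

£1.20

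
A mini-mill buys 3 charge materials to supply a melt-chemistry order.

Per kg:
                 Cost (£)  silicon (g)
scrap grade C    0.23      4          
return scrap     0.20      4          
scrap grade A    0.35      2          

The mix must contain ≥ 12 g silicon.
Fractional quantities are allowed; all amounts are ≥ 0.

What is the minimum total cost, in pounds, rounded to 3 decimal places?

Let x1 = kg of scrap grade C, x2 = kg of return scrap, x3 = kg of scrap grade A.
Minimize 0.23x1 + 0.2x2 + 0.35x3 subject to:
  4x1 + 4x2 + 2x3 ≥ 12   (silicon)
  x1, x2, x3 ≥ 0.
The minimum-cost mix takes nothing from scrap grade C, scrap grade A — only return scrap. The silicon requirement is met with equality.
Solving gives x2 = 3.
Hence cost = 0.2·3 = £0.60000.

£0.600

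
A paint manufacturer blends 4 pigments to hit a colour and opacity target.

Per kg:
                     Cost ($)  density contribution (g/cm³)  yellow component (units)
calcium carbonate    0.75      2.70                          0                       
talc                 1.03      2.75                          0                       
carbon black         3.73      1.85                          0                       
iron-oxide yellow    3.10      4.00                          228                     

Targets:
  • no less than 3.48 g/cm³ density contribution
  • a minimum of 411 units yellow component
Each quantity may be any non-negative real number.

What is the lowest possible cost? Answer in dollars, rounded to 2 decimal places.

This is a linear program. Let x1 = kg of calcium carbonate, x2 = kg of talc, x3 = kg of carbon black, x4 = kg of iron-oxide yellow.
Minimise 0.75x1 + 1.03x2 + 3.73x3 + 3.1x4 s.t.:
  2.7x1 + 2.75x2 + 1.85x3 + 4x4 ≥ 3.48   (density contribution)
  228x4 ≥ 411   (yellow component)
  x1, x2, x3, x4 ≥ 0.
The optimal basis is {iron-oxide yellow}; calcium carbonate, talc, carbon black drop out. The yellow component requirement is met with equality.
So iron-oxide yellow = 1.803 kg.
Total cost: 3.1·1.803 = 5.5893.

$5.59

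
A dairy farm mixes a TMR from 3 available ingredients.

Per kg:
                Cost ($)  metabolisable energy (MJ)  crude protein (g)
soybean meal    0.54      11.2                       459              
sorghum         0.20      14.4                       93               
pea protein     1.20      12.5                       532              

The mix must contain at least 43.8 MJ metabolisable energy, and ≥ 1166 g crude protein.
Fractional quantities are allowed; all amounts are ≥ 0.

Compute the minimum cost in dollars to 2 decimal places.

Let x1 = kg of soybean meal, x2 = kg of sorghum, x3 = kg of pea protein.
min 0.54x1 + 0.2x2 + 1.2x3 s.t.:
  11.2x1 + 14.4x2 + 12.5x3 ≥ 43.8   (metabolisable energy)
  459x1 + 93x2 + 532x3 ≥ 1166   (crude protein)
  x1, x2, x3 ≥ 0.
The optimal basis is {soybean meal, sorghum}; pea protein drops out. The metabolisable energy and crude protein requirements are met with equality.
Solving gives x1 = 2.284, x2 = 1.265.
Total cost: 0.54·2.284 + 0.2·1.265 = 1.4864.

$1.49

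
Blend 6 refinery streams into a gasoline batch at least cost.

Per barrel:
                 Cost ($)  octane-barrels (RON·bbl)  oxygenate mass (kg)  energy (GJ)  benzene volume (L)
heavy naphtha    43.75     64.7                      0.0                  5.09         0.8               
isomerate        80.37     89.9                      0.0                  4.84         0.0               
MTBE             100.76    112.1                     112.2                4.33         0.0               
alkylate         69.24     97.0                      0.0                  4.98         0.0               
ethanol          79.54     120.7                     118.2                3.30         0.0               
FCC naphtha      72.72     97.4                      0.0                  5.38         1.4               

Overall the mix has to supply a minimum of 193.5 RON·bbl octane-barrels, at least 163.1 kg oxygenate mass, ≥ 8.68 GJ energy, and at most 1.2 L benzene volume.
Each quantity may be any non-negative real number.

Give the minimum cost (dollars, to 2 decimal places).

Treat it as an LP. Let x1 = barrels of heavy naphtha, x2 = barrels of isomerate, x3 = barrels of MTBE, x4 = barrels of alkylate, x5 = barrels of ethanol, x6 = barrels of FCC naphtha.
min 43.75x1 + 80.37x2 + 100.76x3 + 69.24x4 + 79.54x5 + 72.72x6 s.t.:
  64.7x1 + 89.9x2 + 112.1x3 + 97x4 + 120.7x5 + 97.4x6 ≥ 193.5   (octane-barrels)
  112.2x3 + 118.2x5 ≥ 163.1   (oxygenate mass)
  5.09x1 + 4.84x2 + 4.33x3 + 4.98x4 + 3.3x5 + 5.38x6 ≥ 8.68   (energy)
  0.8x1 + 1.4x6 ≤ 1.2   (benzene volume)
  x1, x2, x3, x4, x5, x6 ≥ 0.
The cheapest feasible vertex uses only heavy naphtha, ethanol; isomerate, MTBE, alkylate, FCC naphtha are not used. The oxygenate mass and energy requirements are met with equality.
That vertex is x1 = 0.810697, x5 = 1.37986.
Hence cost = 43.75·0.810697 + 79.54·1.37986 = $145.2221.

$145.22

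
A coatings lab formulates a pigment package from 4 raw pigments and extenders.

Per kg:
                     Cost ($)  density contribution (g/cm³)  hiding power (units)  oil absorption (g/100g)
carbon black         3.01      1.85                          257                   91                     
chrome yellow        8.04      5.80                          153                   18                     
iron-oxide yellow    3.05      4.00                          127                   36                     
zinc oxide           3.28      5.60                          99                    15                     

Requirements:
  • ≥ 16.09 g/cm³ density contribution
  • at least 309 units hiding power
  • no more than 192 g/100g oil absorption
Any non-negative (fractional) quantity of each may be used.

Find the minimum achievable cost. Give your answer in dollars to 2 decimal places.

$9.64

Set it up as a linear program. Let x1 = kg of carbon black, x2 = kg of chrome yellow, x3 = kg of iron-oxide yellow, x4 = kg of zinc oxide.
min 3.01x1 + 8.04x2 + 3.05x3 + 3.28x4 with:
  1.85x1 + 5.8x2 + 4x3 + 5.6x4 ≥ 16.09   (density contribution)
  257x1 + 153x2 + 127x3 + 99x4 ≥ 309   (hiding power)
  91x1 + 18x2 + 36x3 + 15x4 ≤ 192   (oil absorption)
  x1, x2, x3, x4 ≥ 0.
The minimum-cost mix takes nothing from chrome yellow, iron-oxide yellow — only carbon black, zinc oxide. The density contribution and hiding power requirements are met with equality.
That vertex is x1 = 0.10946, x4 = 2.8371.
Hence cost = 3.01·0.10946 + 3.28·2.8371 = $9.6352.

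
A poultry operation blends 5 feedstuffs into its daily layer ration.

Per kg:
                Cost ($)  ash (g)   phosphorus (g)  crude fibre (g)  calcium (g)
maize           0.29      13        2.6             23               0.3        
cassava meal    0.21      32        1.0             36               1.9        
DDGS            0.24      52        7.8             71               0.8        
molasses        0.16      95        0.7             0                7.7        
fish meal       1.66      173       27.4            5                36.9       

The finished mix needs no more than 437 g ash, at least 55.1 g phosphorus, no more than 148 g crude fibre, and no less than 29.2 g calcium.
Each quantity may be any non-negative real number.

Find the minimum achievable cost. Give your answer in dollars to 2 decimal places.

Treat it as an LP. Let x1 = kg of maize, x2 = kg of cassava meal, x3 = kg of DDGS, x4 = kg of molasses, x5 = kg of fish meal.
min 0.29x1 + 0.21x2 + 0.24x3 + 0.16x4 + 1.66x5 subject to:
  13x1 + 32x2 + 52x3 + 95x4 + 173x5 ≤ 437   (ash)
  2.6x1 + 1x2 + 7.8x3 + 0.7x4 + 27.4x5 ≥ 55.1   (phosphorus)
  23x1 + 36x2 + 71x3 + 5x5 ≤ 148   (crude fibre)
  0.3x1 + 1.9x2 + 0.8x3 + 7.7x4 + 36.9x5 ≥ 29.2   (calcium)
  x1, x2, x3, x4, x5 ≥ 0.
At the optimum only DDGS, fish meal are positive (maize, cassava meal, molasses = 0). The phosphorus and crude fibre requirements are met with equality.
Solving gives x3 = 1.983, x5 = 1.447.
Total cost: 0.24·1.983 + 1.66·1.447 = 2.8779.

$2.88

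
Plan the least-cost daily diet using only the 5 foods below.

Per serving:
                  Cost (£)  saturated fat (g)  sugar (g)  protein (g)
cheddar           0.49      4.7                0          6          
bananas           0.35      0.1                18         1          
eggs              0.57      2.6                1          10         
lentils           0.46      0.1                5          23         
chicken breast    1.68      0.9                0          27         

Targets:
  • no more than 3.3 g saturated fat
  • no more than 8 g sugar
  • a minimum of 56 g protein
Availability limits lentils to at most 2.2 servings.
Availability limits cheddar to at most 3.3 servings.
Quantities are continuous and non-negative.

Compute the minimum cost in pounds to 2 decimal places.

Let x1 = servings of cheddar, x2 = servings of bananas, x3 = servings of eggs, x4 = servings of lentils, x5 = servings of chicken breast.
min 0.49x1 + 0.35x2 + 0.57x3 + 0.46x4 + 1.68x5 subject to:
  4.7x1 + 0.1x2 + 2.6x3 + 0.1x4 + 0.9x5 ≤ 3.3   (saturated fat)
  18x2 + 1x3 + 5x4 ≤ 8   (sugar)
  6x1 + 1x2 + 10x3 + 23x4 + 27x5 ≥ 56   (protein)
  x4 ≤ 2.2
  x1 ≤ 3.3
  x1, x2, x3, x4, x5 ≥ 0.
The optimal basis is {lentils, chicken breast}; cheddar, bananas, eggs drop out. The sugar and protein requirements are met with equality.
So lentils = 1.6 servings, chicken breast = 0.7111 servings.
Cost = 0.46·1.6 + 1.68·0.7111 = 1.9306.

£1.93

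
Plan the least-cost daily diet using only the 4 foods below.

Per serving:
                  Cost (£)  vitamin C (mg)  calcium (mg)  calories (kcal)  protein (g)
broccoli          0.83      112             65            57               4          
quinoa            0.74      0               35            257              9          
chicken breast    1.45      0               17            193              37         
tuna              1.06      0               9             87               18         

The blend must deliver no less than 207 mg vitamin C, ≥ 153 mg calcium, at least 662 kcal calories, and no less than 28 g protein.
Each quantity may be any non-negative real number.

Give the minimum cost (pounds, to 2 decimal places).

£3.17

This is a linear program. Let x1 = servings of broccoli, x2 = servings of quinoa, x3 = servings of chicken breast, x4 = servings of tuna.
Minimise 0.83x1 + 0.74x2 + 1.45x3 + 1.06x4 with:
  112x1 ≥ 207   (vitamin C)
  65x1 + 35x2 + 17x3 + 9x4 ≥ 153   (calcium)
  57x1 + 257x2 + 193x3 + 87x4 ≥ 662   (calories)
  4x1 + 9x2 + 37x3 + 18x4 ≥ 28   (protein)
  x1, x2, x3, x4 ≥ 0.
The optimal basis is {broccoli, quinoa, chicken breast}; tuna drops out. The vitamin C, calories, protein requirements are met with equality.
Solving gives x1 = 1.848, x2 = 2.138, x3 = 0.03682.
Objective = 0.83·1.848 + 0.74·2.138 + 1.45·0.03682 = 3.1693.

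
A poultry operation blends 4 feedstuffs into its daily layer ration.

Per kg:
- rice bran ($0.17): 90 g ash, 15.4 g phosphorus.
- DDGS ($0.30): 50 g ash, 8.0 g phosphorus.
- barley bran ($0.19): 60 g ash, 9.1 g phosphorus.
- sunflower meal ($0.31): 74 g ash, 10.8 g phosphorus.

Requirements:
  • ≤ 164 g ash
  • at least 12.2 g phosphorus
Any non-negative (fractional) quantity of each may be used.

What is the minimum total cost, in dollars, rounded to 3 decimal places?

$0.135

Let x1 = kg of rice bran, x2 = kg of DDGS, x3 = kg of barley bran, x4 = kg of sunflower meal.
Minimize 0.17x1 + 0.3x2 + 0.19x3 + 0.31x4 subject to:
  90x1 + 50x2 + 60x3 + 74x4 ≤ 164   (ash)
  15.4x1 + 8x2 + 9.1x3 + 10.8x4 ≥ 12.2   (phosphorus)
  x1, x2, x3, x4 ≥ 0.
The optimal basis is {rice bran}; DDGS, barley bran, sunflower meal drop out. There the phosphorus constraint is tight.
So rice bran = 0.7922 kg.
Objective = 0.17·0.7922 = 0.13467.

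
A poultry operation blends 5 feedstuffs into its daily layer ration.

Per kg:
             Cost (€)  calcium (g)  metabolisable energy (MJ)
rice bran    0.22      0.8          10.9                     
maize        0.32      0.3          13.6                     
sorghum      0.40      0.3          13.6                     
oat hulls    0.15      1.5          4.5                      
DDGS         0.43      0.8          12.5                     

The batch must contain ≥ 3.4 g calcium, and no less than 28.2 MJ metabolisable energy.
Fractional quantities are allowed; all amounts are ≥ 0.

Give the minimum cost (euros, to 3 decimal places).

Let x1 = kg of rice bran, x2 = kg of maize, x3 = kg of sorghum, x4 = kg of oat hulls, x5 = kg of DDGS.
Minimize 0.22x1 + 0.32x2 + 0.4x3 + 0.15x4 + 0.43x5 with:
  0.8x1 + 0.3x2 + 0.3x3 + 1.5x4 + 0.8x5 ≥ 3.4   (calcium)
  10.9x1 + 13.6x2 + 13.6x3 + 4.5x4 + 12.5x5 ≥ 28.2   (metabolisable energy)
  x1, x2, x3, x4, x5 ≥ 0.
The optimal basis is {rice bran, oat hulls}; maize, sorghum, DDGS drop out. The calcium and metabolisable energy requirements are met with equality.
So rice bran = 2.1176 kg, oat hulls = 1.1373 kg.
Hence cost = 0.22·2.1176 + 0.15·1.1373 = €0.63647.

€0.636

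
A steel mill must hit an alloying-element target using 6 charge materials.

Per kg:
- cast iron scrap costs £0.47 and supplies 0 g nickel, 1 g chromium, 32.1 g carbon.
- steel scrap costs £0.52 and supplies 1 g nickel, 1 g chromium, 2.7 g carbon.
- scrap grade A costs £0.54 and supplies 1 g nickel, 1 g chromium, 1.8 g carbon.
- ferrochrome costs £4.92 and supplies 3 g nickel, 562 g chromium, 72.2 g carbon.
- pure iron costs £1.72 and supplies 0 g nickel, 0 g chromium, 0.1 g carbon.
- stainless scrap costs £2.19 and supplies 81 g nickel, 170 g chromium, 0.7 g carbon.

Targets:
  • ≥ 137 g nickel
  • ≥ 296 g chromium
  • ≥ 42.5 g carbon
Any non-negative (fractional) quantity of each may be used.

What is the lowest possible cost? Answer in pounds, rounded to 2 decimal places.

This is a linear program. Let x1 = kg of cast iron scrap, x2 = kg of steel scrap, x3 = kg of scrap grade A, x4 = kg of ferrochrome, x5 = kg of pure iron, x6 = kg of stainless scrap.
Minimise 0.47x1 + 0.52x2 + 0.54x3 + 4.92x4 + 1.72x5 + 2.19x6 s.t.:
  1x2 + 1x3 + 3x4 + 81x6 ≥ 137   (nickel)
  1x1 + 1x2 + 1x3 + 562x4 + 170x6 ≥ 296   (chromium)
  32.1x1 + 2.7x2 + 1.8x3 + 72.2x4 + 0.1x5 + 0.7x6 ≥ 42.5   (carbon)
  x1, x2, x3, x4, x5, x6 ≥ 0.
The cheapest feasible vertex uses only cast iron scrap, ferrochrome, stainless scrap; steel scrap, scrap grade A, pure iron are not used. Binding constraints: nickel, chromium, carbon.
Optimal quantities: cast iron scrap = 1.258 kg, ferrochrome = 0.01298 kg, stainless scrap = 1.691 kg.
Total cost: 0.47·1.258 + 4.92·0.01298 + 2.19·1.691 = 4.3584.

£4.36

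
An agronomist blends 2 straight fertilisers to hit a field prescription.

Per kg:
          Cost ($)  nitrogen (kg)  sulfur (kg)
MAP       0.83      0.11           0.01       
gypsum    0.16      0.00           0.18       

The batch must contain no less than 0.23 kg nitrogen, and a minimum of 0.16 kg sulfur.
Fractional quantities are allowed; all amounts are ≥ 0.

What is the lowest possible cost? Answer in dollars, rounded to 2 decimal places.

$1.86

Treat it as an LP. Let x1 = kg of MAP, x2 = kg of gypsum.
min 0.83x1 + 0.16x2 s.t.:
  0.11x1 ≥ 0.23   (nitrogen)
  0.01x1 + 0.18x2 ≥ 0.16   (sulfur)
  x1, x2 ≥ 0.
Both inputs are positive at the optimum. The nitrogen and sulfur requirements are met with equality.
So MAP = 2.091 kg, gypsum = 0.7727 kg.
Total cost: 0.83·2.091 + 0.16·0.7727 = 1.8592.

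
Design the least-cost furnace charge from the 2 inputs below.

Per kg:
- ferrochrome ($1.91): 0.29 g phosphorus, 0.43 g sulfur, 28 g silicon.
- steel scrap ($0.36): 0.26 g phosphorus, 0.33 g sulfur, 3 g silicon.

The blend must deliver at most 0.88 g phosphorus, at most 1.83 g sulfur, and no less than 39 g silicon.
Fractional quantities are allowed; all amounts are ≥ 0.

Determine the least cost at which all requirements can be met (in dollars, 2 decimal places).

$2.66

Set it up as a linear program. Let x1 = kg of ferrochrome, x2 = kg of steel scrap.
min 1.91x1 + 0.36x2 subject to:
  0.29x1 + 0.26x2 ≤ 0.88   (phosphorus)
  0.43x1 + 0.33x2 ≤ 1.83   (sulfur)
  28x1 + 3x2 ≥ 39   (silicon)
  x1, x2 ≥ 0.
At the optimum only ferrochrome is positive (steel scrap = 0). There the silicon constraint is tight.
So ferrochrome = 1.393 kg.
Objective = 1.91·1.393 = 2.6606.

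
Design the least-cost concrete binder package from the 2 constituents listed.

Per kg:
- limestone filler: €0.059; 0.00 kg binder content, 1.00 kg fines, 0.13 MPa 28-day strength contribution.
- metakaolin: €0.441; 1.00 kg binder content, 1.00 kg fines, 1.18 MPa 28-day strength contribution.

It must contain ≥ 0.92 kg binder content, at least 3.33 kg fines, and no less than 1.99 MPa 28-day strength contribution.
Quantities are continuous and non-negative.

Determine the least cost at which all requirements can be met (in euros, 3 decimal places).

€0.763

This is a linear program. Let x1 = kg of limestone filler, x2 = kg of metakaolin.
Minimize 0.059x1 + 0.441x2 s.t.:
  1x2 ≥ 0.92   (binder content)
  1x1 + 1x2 ≥ 3.33   (fines)
  0.13x1 + 1.18x2 ≥ 1.99   (28-day strength contribution)
  x1, x2 ≥ 0.
Both inputs are positive at the optimum. Binding constraints: fines and 28-day strength contribution.
Optimal quantities: limestone filler = 1.847 kg, metakaolin = 1.483 kg.
Cost = 0.059·1.847 + 0.441·1.483 = 0.76298.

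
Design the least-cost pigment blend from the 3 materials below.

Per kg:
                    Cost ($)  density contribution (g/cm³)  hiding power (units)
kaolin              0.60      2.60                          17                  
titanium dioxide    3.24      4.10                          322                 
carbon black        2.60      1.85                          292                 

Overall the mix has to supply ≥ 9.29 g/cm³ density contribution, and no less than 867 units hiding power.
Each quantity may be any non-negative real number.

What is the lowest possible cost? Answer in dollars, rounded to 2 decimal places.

Let x1 = kg of kaolin, x2 = kg of titanium dioxide, x3 = kg of carbon black.
min 0.6x1 + 3.24x2 + 2.6x3 with:
  2.6x1 + 4.1x2 + 1.85x3 ≥ 9.29   (density contribution)
  17x1 + 322x2 + 292x3 ≥ 867   (hiding power)
  x1, x2, x3 ≥ 0.
The optimal basis is {kaolin, carbon black}; titanium dioxide drops out. The density contribution and hiding power requirements are met with equality.
Optimal quantities: kaolin = 1.524 kg, carbon black = 2.88 kg.
Cost = 0.6·1.524 + 2.6·2.88 = 8.4024.

$8.40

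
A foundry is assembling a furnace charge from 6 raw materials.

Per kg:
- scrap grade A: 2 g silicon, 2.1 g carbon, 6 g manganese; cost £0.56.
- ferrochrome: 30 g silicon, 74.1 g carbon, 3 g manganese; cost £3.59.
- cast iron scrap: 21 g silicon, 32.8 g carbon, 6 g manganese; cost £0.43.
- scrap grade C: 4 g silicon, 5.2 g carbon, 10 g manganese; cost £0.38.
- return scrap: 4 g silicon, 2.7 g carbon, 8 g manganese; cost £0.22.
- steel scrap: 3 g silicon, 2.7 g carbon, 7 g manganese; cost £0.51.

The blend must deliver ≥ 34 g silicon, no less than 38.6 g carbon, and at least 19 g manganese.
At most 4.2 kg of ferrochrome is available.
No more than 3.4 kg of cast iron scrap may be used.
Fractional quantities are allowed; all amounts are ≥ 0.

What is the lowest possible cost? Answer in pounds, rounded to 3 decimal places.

Let x1 = kg of scrap grade A, x2 = kg of ferrochrome, x3 = kg of cast iron scrap, x4 = kg of scrap grade C, x5 = kg of return scrap, x6 = kg of steel scrap.
Minimize 0.56x1 + 3.59x2 + 0.43x3 + 0.38x4 + 0.22x5 + 0.51x6 s.t.:
  2x1 + 30x2 + 21x3 + 4x4 + 4x5 + 3x6 ≥ 34   (silicon)
  2.1x1 + 74.1x2 + 32.8x3 + 5.2x4 + 2.7x5 + 2.7x6 ≥ 38.6   (carbon)
  6x1 + 3x2 + 6x3 + 10x4 + 8x5 + 7x6 ≥ 19   (manganese)
  x2 ≤ 4.2
  x3 ≤ 3.4
  x1, x2, x3, x4, x5, x6 ≥ 0.
At the optimum only cast iron scrap, return scrap are positive (scrap grade A, ferrochrome, scrap grade C, steel scrap = 0). There the silicon and manganese constraints are tight.
Solving gives x3 = 1.361, x5 = 1.354.
Objective = 0.43·1.361 + 0.22·1.354 = 0.88311.

£0.883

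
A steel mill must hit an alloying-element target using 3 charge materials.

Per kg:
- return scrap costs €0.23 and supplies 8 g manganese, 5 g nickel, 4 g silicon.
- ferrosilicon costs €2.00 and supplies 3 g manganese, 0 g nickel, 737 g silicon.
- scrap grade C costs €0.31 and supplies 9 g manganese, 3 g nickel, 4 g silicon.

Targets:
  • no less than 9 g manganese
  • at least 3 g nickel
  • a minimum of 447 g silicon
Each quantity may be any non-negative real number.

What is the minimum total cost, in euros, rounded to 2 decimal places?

€1.41

Let x1 = kg of return scrap, x2 = kg of ferrosilicon, x3 = kg of scrap grade C.
Minimise 0.23x1 + 2x2 + 0.31x3 s.t.:
  8x1 + 3x2 + 9x3 ≥ 9   (manganese)
  5x1 + 3x3 ≥ 3   (nickel)
  4x1 + 737x2 + 4x3 ≥ 447   (silicon)
  x1, x2, x3 ≥ 0.
The minimum-cost mix takes nothing from scrap grade C — only return scrap, ferrosilicon. The manganese and silicon requirements are met with equality.
So return scrap = 0.8994 kg, ferrosilicon = 0.6016 kg.
Hence cost = 0.23·0.8994 + 2·0.6016 = €1.4101.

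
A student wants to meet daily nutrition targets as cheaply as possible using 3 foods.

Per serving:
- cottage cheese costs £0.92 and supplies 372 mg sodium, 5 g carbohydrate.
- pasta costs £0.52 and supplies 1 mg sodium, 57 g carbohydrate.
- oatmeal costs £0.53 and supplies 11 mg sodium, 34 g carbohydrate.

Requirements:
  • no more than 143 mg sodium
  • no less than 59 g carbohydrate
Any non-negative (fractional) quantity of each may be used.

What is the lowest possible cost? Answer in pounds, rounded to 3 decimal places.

£0.538

Treat it as an LP. Let x1 = servings of cottage cheese, x2 = servings of pasta, x3 = servings of oatmeal.
min 0.92x1 + 0.52x2 + 0.53x3 s.t.:
  372x1 + 1x2 + 11x3 ≤ 143   (sodium)
  5x1 + 57x2 + 34x3 ≥ 59   (carbohydrate)
  x1, x2, x3 ≥ 0.
At the optimum only pasta is positive (cottage cheese, oatmeal = 0). The carbohydrate requirement is met with equality.
That vertex is x2 = 1.035.
Cost = 0.52·1.035 = 0.53820.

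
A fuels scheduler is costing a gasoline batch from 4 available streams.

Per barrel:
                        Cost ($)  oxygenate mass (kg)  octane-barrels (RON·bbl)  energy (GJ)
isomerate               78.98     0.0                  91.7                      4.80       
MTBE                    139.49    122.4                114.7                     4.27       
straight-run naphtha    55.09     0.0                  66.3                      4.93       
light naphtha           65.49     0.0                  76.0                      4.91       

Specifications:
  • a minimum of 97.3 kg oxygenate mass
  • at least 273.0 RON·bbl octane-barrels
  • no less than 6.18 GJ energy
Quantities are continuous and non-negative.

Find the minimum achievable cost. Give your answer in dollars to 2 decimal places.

Set it up as a linear program. Let x1 = barrels of isomerate, x2 = barrels of MTBE, x3 = barrels of straight-run naphtha, x4 = barrels of light naphtha.
min 78.98x1 + 139.49x2 + 55.09x3 + 65.49x4 s.t.:
  122.4x2 ≥ 97.3   (oxygenate mass)
  91.7x1 + 114.7x2 + 66.3x3 + 76x4 ≥ 273   (octane-barrels)
  4.8x1 + 4.27x2 + 4.93x3 + 4.91x4 ≥ 6.18   (energy)
  x1, x2, x3, x4 ≥ 0.
At the optimum only MTBE, straight-run naphtha are positive (isomerate, light naphtha = 0). The oxygenate mass and octane-barrels requirements are met with equality.
That vertex is x2 = 0.79493, x3 = 2.7424.
Hence cost = 139.49·0.79493 + 55.09·2.7424 = $261.9636.

$261.96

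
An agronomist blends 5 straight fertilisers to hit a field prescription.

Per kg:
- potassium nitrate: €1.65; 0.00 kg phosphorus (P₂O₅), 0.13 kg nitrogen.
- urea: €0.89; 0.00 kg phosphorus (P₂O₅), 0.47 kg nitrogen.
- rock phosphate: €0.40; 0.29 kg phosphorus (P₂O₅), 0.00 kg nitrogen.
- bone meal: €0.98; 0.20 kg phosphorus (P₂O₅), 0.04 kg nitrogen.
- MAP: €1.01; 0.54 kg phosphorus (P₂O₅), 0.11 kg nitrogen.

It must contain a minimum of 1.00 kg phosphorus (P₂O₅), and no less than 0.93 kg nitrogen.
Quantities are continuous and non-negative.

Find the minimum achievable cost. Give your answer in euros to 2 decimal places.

Set it up as a linear program. Let x1 = kg of potassium nitrate, x2 = kg of urea, x3 = kg of rock phosphate, x4 = kg of bone meal, x5 = kg of MAP.
min 1.65x1 + 0.89x2 + 0.4x3 + 0.98x4 + 1.01x5 with:
  0.29x3 + 0.2x4 + 0.54x5 ≥ 1   (phosphorus (P₂O₅))
  0.13x1 + 0.47x2 + 0.04x4 + 0.11x5 ≥ 0.93   (nitrogen)
  x1, x2, x3, x4, x5 ≥ 0.
The cheapest feasible vertex uses only urea, rock phosphate; potassium nitrate, bone meal, MAP are not used. There the phosphorus (P₂O₅) and nitrogen constraints are tight.
Solving gives x2 = 1.979, x3 = 3.448.
Total cost: 0.89·1.979 + 0.4·3.448 = 3.1405.

€3.14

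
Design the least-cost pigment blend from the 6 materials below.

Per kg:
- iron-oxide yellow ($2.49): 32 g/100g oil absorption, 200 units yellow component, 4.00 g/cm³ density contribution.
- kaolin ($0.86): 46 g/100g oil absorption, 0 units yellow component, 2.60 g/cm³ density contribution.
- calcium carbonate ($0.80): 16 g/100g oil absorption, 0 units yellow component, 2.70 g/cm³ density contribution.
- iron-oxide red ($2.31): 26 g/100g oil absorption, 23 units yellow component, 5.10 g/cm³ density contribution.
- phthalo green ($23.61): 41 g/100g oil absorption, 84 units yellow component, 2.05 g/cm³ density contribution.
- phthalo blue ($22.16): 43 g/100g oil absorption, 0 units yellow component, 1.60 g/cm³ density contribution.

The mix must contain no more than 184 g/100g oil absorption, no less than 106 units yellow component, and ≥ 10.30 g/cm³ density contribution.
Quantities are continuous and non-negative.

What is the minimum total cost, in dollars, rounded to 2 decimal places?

This is a linear program. Let x1 = kg of iron-oxide yellow, x2 = kg of kaolin, x3 = kg of calcium carbonate, x4 = kg of iron-oxide red, x5 = kg of phthalo green, x6 = kg of phthalo blue.
Minimise 2.49x1 + 0.86x2 + 0.8x3 + 2.31x4 + 23.61x5 + 22.16x6 s.t.:
  32x1 + 46x2 + 16x3 + 26x4 + 41x5 + 43x6 ≤ 184   (oil absorption)
  200x1 + 23x4 + 84x5 ≥ 106   (yellow component)
  4x1 + 2.6x2 + 2.7x3 + 5.1x4 + 2.05x5 + 1.6x6 ≥ 10.3   (density contribution)
  x1, x2, x3, x4, x5, x6 ≥ 0.
At the optimum only iron-oxide yellow, calcium carbonate are positive (kaolin, iron-oxide red, phthalo green, phthalo blue = 0). There the yellow component and density contribution constraints are tight.
That vertex is x1 = 0.53, x3 = 3.03.
Objective = 2.49·0.53 + 0.8·3.03 = 3.7437.

$3.74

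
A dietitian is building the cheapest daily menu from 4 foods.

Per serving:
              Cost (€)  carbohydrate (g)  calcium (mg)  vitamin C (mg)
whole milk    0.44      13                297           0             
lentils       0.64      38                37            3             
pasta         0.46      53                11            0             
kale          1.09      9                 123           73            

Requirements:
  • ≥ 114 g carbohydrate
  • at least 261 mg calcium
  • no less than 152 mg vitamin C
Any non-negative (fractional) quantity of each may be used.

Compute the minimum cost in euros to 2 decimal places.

This is a linear program. Let x1 = servings of whole milk, x2 = servings of lentils, x3 = servings of pasta, x4 = servings of kale.
Minimize 0.44x1 + 0.64x2 + 0.46x3 + 1.09x4 subject to:
  13x1 + 38x2 + 53x3 + 9x4 ≥ 114   (carbohydrate)
  297x1 + 37x2 + 11x3 + 123x4 ≥ 261   (calcium)
  3x2 + 73x4 ≥ 152   (vitamin C)
  x1, x2, x3, x4 ≥ 0.
The minimum-cost mix takes nothing from whole milk, lentils — only pasta, kale. There the carbohydrate and vitamin C constraints are tight.
So pasta = 1.797 servings, kale = 2.082 servings.
Hence cost = 0.46·1.797 + 1.09·2.082 = €3.0960.

€3.10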